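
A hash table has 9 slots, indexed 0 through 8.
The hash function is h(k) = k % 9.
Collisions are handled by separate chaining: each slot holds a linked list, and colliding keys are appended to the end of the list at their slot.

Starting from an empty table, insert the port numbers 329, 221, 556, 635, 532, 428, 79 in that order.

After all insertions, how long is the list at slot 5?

329 -> bucket 5
221 -> bucket 5 (collision)
556 -> bucket 7
635 -> bucket 5 (collision)
532 -> bucket 1
428 -> bucket 5 (collision)
79 -> bucket 7 (collision)
Final buckets:
0: —
1: 532
2: —
3: —
4: —
5: 329 -> 221 -> 635 -> 428
6: —
7: 556 -> 79
8: —

4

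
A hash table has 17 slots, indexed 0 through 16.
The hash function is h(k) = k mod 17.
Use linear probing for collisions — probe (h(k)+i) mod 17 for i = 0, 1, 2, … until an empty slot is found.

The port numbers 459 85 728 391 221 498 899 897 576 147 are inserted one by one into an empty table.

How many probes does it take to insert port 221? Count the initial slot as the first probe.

4

459 hashes to 0; slot 0 is free -> place at 0.
85 hashes to 0; 0 taken -> place at 1.
728 hashes to 14; slot 14 is free -> place at 14.
391 hashes to 0; 0,1 taken -> place at 2.
221 hashes to 0; 0,1,2 taken -> place at 3.
498 hashes to 5; slot 5 is free -> place at 5.
899 hashes to 15; slot 15 is free -> place at 15.
897 hashes to 13; slot 13 is free -> place at 13.
576 hashes to 15; 15 taken -> place at 16.
147 hashes to 11; slot 11 is free -> place at 11.
Table: [459, 85, 391, 221, —, 498, —, —, —, —, —, 147, —, 897, 728, 899, 576]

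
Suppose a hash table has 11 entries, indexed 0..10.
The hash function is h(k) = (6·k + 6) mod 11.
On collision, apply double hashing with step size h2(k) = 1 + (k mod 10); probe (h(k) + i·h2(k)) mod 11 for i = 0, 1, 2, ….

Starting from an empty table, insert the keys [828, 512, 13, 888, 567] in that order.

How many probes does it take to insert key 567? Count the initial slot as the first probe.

828 hashes to 2; slot 2 is free → place at 2.
512 hashes to 9; slot 9 is free → place at 9.
13 hashes to 7; slot 7 is free → place at 7.
888 hashes to 10; slot 10 is free → place at 10.
567 hashes to 9, h2=8; 9 taken → place at 6.
Table: [-, -, 828, -, -, -, 567, 13, -, 512, 888]

2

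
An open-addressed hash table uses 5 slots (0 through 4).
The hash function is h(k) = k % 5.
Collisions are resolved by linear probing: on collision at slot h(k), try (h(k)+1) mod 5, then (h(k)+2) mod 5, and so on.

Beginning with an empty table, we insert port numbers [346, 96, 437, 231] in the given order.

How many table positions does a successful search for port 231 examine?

4

Insert 346: h=1, slot 1 empty => index 1.
Insert 96: h=1, slot 1 occupied => index 2.
Insert 437: h=2, slot 2 occupied => index 3.
Insert 231: h=1, slots 1,2,3 occupied => index 4.
Table: [-, 346, 96, 437, 231]
Lookup 231: h=1, probe 1,2,3,4 → found at 4.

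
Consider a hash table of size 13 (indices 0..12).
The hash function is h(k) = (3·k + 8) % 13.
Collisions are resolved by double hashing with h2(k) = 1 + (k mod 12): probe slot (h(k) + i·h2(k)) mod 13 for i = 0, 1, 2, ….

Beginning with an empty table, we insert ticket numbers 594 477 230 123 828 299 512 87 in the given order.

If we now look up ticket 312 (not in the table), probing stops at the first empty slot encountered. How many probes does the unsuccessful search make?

4

Insert 594: h=9, slot 9 empty -> index 9.
Insert 477: h=9, h2=10, slot 9 occupied -> index 6.
Insert 230: h=9, h2=3, slot 9 occupied -> index 12.
Insert 123: h=0, slot 0 empty -> index 0.
Insert 828: h=9, h2=1, slot 9 occupied -> index 10.
Insert 299: h=8, slot 8 empty -> index 8.
Insert 512: h=10, h2=9, slots 10,6 occupied -> index 2.
Insert 87: h=9, h2=4, slots 9,0 occupied -> index 4.
Table: [123, _, 512, _, 87, _, 477, _, 299, 594, 828, _, 230]
Lookup 312: h=8, h2=1, probe 8,9,10,11 → slot 11 empty, not found.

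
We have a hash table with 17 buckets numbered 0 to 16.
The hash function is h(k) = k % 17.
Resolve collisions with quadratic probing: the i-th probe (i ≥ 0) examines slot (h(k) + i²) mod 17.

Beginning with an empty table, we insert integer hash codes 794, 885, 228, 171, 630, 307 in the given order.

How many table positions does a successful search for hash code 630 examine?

3

794 hashes to 12; slot 12 is free -> place at 12.
885 hashes to 1; slot 1 is free -> place at 1.
228 hashes to 7; slot 7 is free -> place at 7.
171 hashes to 1; 1 taken -> place at 2.
630 hashes to 1; 1,2 taken -> place at 5.
307 hashes to 1; 1,2,5 taken -> place at 10.
Table: [∅, 885, 171, ∅, ∅, 630, ∅, 228, ∅, ∅, 307, ∅, 794, ∅, ∅, ∅, ∅]
Lookup 630: h=1, probe 1,2,5 → found at 5.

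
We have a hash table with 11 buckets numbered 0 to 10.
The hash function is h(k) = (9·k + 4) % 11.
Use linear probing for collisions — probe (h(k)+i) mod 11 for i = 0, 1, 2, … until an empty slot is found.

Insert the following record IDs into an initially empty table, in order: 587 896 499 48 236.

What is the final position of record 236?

587 hashes to 7; slot 7 is free => place at 7.
896 hashes to 5; slot 5 is free => place at 5.
499 hashes to 7; 7 taken => place at 8.
48 hashes to 7; 7,8 taken => place at 9.
236 hashes to 5; 5 taken => place at 6.
Table: [—, —, —, —, —, 896, 236, 587, 499, 48, —]

6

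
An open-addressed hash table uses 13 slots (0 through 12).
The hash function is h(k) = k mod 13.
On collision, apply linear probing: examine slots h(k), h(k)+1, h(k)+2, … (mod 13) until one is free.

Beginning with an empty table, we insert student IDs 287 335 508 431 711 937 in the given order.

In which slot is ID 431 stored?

3

287 hashes to 1; slot 1 is free -> place at 1.
335 hashes to 10; slot 10 is free -> place at 10.
508 hashes to 1; 1 taken -> place at 2.
431 hashes to 2; 2 taken -> place at 3.
711 hashes to 9; slot 9 is free -> place at 9.
937 hashes to 1; 1,2,3 taken -> place at 4.
Table: [∅, 287, 508, 431, 937, ∅, ∅, ∅, ∅, 711, 335, ∅, ∅]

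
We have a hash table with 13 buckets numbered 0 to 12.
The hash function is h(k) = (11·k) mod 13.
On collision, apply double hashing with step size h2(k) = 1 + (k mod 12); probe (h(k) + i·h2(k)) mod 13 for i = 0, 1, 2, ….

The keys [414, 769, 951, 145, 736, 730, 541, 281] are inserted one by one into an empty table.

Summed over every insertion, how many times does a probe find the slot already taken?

5

Insert 414: h=4, slot 4 empty => index 4.
Insert 769: h=9, slot 9 empty => index 9.
Insert 951: h=9, h2=4, slot 9 occupied => index 0.
Insert 145: h=9, h2=2, slot 9 occupied => index 11.
Insert 736: h=10, slot 10 empty => index 10.
Insert 730: h=9, h2=11, slot 9 occupied => index 7.
Insert 541: h=10, h2=2, slot 10 occupied => index 12.
Insert 281: h=10, h2=6, slot 10 occupied => index 3.
Table: [951, ., ., 281, 414, ., ., 730, ., 769, 736, 145, 541]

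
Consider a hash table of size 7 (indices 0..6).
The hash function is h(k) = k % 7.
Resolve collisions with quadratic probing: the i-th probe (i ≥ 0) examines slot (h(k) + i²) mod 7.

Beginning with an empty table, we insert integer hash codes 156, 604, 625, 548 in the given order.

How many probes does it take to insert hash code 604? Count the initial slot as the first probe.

2

Insert 156: h=2, slot 2 empty -> index 2.
Insert 604: h=2, slot 2 occupied -> index 3.
Insert 625: h=2, slots 2,3 occupied -> index 6.
Insert 548: h=2, slots 2,3,6 occupied -> index 4.
Table: [-, -, 156, 604, 548, -, 625]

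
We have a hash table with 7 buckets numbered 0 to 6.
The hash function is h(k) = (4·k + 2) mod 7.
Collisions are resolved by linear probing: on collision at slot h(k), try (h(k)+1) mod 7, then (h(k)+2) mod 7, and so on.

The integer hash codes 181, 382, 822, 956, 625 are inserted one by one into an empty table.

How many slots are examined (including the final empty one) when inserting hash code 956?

Insert 181: h=5, slot 5 empty -> index 5.
Insert 382: h=4, slot 4 empty -> index 4.
Insert 822: h=0, slot 0 empty -> index 0.
Insert 956: h=4, slots 4,5 occupied -> index 6.
Insert 625: h=3, slot 3 empty -> index 3.
Table: [822, —, —, 625, 382, 181, 956]

3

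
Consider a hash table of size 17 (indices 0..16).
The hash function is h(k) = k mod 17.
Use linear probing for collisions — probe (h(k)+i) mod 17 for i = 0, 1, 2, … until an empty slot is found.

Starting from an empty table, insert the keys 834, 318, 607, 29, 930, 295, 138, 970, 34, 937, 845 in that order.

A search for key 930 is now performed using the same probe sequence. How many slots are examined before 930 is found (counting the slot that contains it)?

4

Insert 834: h=1, slot 1 empty -> index 1.
Insert 318: h=12, slot 12 empty -> index 12.
Insert 607: h=12, slot 12 occupied -> index 13.
Insert 29: h=12, slots 12,13 occupied -> index 14.
Insert 930: h=12, slots 12,13,14 occupied -> index 15.
Insert 295: h=6, slot 6 empty -> index 6.
Insert 138: h=2, slot 2 empty -> index 2.
Insert 970: h=1, slots 1,2 occupied -> index 3.
Insert 34: h=0, slot 0 empty -> index 0.
Insert 937: h=2, slots 2,3 occupied -> index 4.
Insert 845: h=12, slots 12,13,14,15 occupied -> index 16.
Table: [34, 834, 138, 970, 937, -, 295, -, -, -, -, -, 318, 607, 29, 930, 845]
Lookup 930: h=12, probe 12,13,14,15 → found at 15.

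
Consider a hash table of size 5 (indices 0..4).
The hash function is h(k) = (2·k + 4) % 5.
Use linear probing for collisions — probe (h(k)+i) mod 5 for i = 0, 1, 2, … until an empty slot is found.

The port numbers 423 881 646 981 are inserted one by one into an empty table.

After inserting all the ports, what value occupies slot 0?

423 hashes to 0; slot 0 is free -> place at 0.
881 hashes to 1; slot 1 is free -> place at 1.
646 hashes to 1; 1 taken -> place at 2.
981 hashes to 1; 1,2 taken -> place at 3.
Table: [423, 881, 646, 981, _]

423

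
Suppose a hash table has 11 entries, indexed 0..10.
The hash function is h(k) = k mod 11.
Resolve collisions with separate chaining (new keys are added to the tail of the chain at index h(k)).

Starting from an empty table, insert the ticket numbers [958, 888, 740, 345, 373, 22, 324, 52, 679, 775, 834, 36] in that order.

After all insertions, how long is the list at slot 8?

3

958 -> bucket 1
888 -> bucket 8
740 -> bucket 3
345 -> bucket 4
373 -> bucket 10
22 -> bucket 0
324 -> bucket 5
52 -> bucket 8 (collision)
679 -> bucket 8 (collision)
775 -> bucket 5 (collision)
834 -> bucket 9
36 -> bucket 3 (collision)
Final buckets:
0: 22
1: 958
2: _
3: 740 -> 36
4: 345
5: 324 -> 775
6: _
7: _
8: 888 -> 52 -> 679
9: 834
10: 373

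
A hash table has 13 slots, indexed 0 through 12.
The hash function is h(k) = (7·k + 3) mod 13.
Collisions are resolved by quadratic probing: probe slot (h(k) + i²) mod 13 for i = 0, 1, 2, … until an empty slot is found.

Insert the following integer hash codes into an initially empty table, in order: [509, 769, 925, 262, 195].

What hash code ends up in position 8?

509: h=4 -> slot 4
769: h=4, probe 4,5 -> slot 5
925: h=4, probe 4,5,8 -> slot 8
262: h=4, probe 4,5,8,0 -> slot 0
195: h=3 -> slot 3
Table: [262, —, —, 195, 509, 769, —, —, 925, —, —, —, —]

925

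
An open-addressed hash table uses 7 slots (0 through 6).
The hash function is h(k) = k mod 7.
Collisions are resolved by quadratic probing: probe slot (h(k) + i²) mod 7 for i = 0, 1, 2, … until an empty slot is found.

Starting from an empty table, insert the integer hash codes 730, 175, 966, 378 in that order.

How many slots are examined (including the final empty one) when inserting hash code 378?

3

730: h=2 -> slot 2
175: h=0 -> slot 0
966: h=0, probe 0,1 -> slot 1
378: h=0, probe 0,1,4 -> slot 4
Table: [175, 966, 730, ∅, 378, ∅, ∅]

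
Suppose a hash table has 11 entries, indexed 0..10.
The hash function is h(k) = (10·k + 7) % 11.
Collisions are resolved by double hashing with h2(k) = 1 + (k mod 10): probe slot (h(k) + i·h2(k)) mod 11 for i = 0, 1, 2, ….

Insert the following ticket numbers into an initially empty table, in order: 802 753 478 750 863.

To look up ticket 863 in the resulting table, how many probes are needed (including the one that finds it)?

802 hashes to 8; slot 8 is free -> place at 8.
753 hashes to 2; slot 2 is free -> place at 2.
478 hashes to 2, h2=9; 2 taken -> place at 0.
750 hashes to 5; slot 5 is free -> place at 5.
863 hashes to 2, h2=4; 2 taken -> place at 6.
Table: [478, —, 753, —, —, 750, 863, —, 802, —, —]
Lookup 863: h=2, h2=4, probe 2,6 → found at 6.

2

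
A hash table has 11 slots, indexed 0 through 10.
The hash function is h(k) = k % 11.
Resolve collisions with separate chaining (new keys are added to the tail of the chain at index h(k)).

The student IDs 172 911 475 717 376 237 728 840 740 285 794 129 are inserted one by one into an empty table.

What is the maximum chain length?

Insert 172: h=7, bucket 7 empty -> new chain.
Insert 911: h=9, bucket 9 empty -> new chain.
Insert 475: h=2, bucket 2 empty -> new chain.
Insert 717: h=2, bucket 2 nonempty -> append to chain.
Insert 376: h=2, bucket 2 nonempty -> append to chain.
Insert 237: h=6, bucket 6 empty -> new chain.
Insert 728: h=2, bucket 2 nonempty -> append to chain.
Insert 840: h=4, bucket 4 empty -> new chain.
Insert 740: h=3, bucket 3 empty -> new chain.
Insert 285: h=10, bucket 10 empty -> new chain.
Insert 794: h=2, bucket 2 nonempty -> append to chain.
Insert 129: h=8, bucket 8 empty -> new chain.
Final buckets:
0: -
1: -
2: 475 -> 717 -> 376 -> 728 -> 794
3: 740
4: 840
5: -
6: 237
7: 172
8: 129
9: 911
10: 285

5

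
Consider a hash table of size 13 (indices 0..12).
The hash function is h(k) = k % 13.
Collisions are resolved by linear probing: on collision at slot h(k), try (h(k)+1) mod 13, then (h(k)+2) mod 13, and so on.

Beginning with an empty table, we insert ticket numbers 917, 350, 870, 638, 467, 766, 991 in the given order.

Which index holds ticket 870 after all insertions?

917: h=7 => slot 7
350: h=12 => slot 12
870: h=12, probe 12,0 => slot 0
638: h=1 => slot 1
467: h=12, probe 12,0,1,2 => slot 2
766: h=12, probe 12,0,1,2,3 => slot 3
991: h=3, probe 3,4 => slot 4
Table: [870, 638, 467, 766, 991, —, —, 917, —, —, —, —, 350]

0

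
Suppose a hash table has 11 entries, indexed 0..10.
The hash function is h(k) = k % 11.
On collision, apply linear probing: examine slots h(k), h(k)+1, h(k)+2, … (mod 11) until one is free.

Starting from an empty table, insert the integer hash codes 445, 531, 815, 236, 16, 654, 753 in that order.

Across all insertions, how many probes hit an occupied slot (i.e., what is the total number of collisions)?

Insert 445: h=5, slot 5 empty → index 5.
Insert 531: h=3, slot 3 empty → index 3.
Insert 815: h=1, slot 1 empty → index 1.
Insert 236: h=5, slot 5 occupied → index 6.
Insert 16: h=5, slots 5,6 occupied → index 7.
Insert 654: h=5, slots 5,6,7 occupied → index 8.
Insert 753: h=5, slots 5,6,7,8 occupied → index 9.
Table: [—, 815, —, 531, —, 445, 236, 16, 654, 753, —]

10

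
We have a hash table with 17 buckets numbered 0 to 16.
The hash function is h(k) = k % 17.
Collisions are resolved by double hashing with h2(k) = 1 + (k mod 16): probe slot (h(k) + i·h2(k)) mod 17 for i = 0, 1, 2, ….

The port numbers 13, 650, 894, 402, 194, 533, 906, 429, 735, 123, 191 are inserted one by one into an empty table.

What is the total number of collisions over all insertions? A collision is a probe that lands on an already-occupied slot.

5

13: h=13 -> slot 13
650: h=4 -> slot 4
894: h=10 -> slot 10
402: h=11 -> slot 11
194: h=7 -> slot 7
533: h=6 -> slot 6
906: h=5 -> slot 5
429: h=4, h2=14, probe 4,1 -> slot 1
735: h=4, h2=16, probe 4,3 -> slot 3
123: h=4, h2=12, probe 4,16 -> slot 16
191: h=4, h2=16, probe 4,3,2 -> slot 2
Table: [-, 429, 191, 735, 650, 906, 533, 194, -, -, 894, 402, -, 13, -, -, 123]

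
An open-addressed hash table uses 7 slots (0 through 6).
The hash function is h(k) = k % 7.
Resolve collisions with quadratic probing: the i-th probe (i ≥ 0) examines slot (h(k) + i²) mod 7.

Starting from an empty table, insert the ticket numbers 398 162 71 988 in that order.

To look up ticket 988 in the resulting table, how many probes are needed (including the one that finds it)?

398: h=6 => slot 6
162: h=1 => slot 1
71: h=1, probe 1,2 => slot 2
988: h=1, probe 1,2,5 => slot 5
Table: [-, 162, 71, -, -, 988, 398]
Lookup 988: h=1, probe 1,2,5 → found at 5.

3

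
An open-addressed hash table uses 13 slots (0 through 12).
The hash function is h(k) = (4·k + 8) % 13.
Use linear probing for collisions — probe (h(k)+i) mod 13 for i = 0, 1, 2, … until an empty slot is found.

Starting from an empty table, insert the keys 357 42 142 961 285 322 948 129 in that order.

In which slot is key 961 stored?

5

Insert 357: h=6, slot 6 empty => index 6.
Insert 42: h=7, slot 7 empty => index 7.
Insert 142: h=4, slot 4 empty => index 4.
Insert 961: h=4, slot 4 occupied => index 5.
Insert 285: h=4, slots 4,5,6,7 occupied => index 8.
Insert 322: h=9, slot 9 empty => index 9.
Insert 948: h=4, slots 4,5,6,7,8,9 occupied => index 10.
Insert 129: h=4, slots 4,5,6,7,8,9,10 occupied => index 11.
Table: [—, —, —, —, 142, 961, 357, 42, 285, 322, 948, 129, —]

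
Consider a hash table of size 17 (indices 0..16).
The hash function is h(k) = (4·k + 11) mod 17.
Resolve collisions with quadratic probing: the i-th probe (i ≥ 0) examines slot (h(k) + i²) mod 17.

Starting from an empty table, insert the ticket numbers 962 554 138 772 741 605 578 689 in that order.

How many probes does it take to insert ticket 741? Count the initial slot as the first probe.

3

962: h=0 -> slot 0
554: h=0, probe 0,1 -> slot 1
138: h=2 -> slot 2
772: h=5 -> slot 5
741: h=0, probe 0,1,4 -> slot 4
605: h=0, probe 0,1,4,9 -> slot 9
578: h=11 -> slot 11
689: h=13 -> slot 13
Table: [962, 554, 138, -, 741, 772, -, -, -, 605, -, 578, -, 689, -, -, -]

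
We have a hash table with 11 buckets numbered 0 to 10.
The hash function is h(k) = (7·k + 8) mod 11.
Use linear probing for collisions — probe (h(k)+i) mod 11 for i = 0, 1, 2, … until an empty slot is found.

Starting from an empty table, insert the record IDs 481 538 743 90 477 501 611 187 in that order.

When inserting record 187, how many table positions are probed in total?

481: h=9 → slot 9
538: h=1 → slot 1
743: h=6 → slot 6
90: h=0 → slot 0
477: h=3 → slot 3
501: h=6, probe 6,7 → slot 7
611: h=6, probe 6,7,8 → slot 8
187: h=8, probe 8,9,10 → slot 10
Table: [90, 538, -, 477, -, -, 743, 501, 611, 481, 187]

3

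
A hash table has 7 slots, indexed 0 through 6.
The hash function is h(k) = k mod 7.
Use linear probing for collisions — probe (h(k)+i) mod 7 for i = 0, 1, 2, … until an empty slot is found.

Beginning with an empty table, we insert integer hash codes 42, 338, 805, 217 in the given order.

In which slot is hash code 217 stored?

3

42: h=0 -> slot 0
338: h=2 -> slot 2
805: h=0, probe 0,1 -> slot 1
217: h=0, probe 0,1,2,3 -> slot 3
Table: [42, 805, 338, 217, —, —, —]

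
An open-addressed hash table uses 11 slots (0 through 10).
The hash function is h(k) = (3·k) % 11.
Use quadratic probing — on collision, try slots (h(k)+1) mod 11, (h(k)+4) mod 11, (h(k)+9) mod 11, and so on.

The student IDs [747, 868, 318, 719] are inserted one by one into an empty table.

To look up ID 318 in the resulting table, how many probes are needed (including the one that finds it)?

3

747 hashes to 8; slot 8 is free => place at 8.
868 hashes to 8; 8 taken => place at 9.
318 hashes to 8; 8,9 taken => place at 1.
719 hashes to 1; 1 taken => place at 2.
Table: [∅, 318, 719, ∅, ∅, ∅, ∅, ∅, 747, 868, ∅]
Lookup 318: h=8, probe 8,9,1 → found at 1.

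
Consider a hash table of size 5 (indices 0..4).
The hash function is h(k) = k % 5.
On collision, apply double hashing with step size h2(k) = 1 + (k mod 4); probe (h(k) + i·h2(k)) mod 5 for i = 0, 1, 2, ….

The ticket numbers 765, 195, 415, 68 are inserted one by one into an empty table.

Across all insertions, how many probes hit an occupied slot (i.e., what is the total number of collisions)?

6

765 hashes to 0; slot 0 is free -> place at 0.
195 hashes to 0, h2=4; 0 taken -> place at 4.
415 hashes to 0, h2=4; 0,4 taken -> place at 3.
68 hashes to 3, h2=1; 3,4,0 taken -> place at 1.
Table: [765, 68, ∅, 415, 195]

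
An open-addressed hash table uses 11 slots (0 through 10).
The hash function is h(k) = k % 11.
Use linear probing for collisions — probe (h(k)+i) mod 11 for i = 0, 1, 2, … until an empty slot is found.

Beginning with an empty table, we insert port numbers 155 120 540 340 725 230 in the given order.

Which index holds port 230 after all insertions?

4

155 hashes to 1; slot 1 is free -> place at 1.
120 hashes to 10; slot 10 is free -> place at 10.
540 hashes to 1; 1 taken -> place at 2.
340 hashes to 10; 10 taken -> place at 0.
725 hashes to 10; 10,0,1,2 taken -> place at 3.
230 hashes to 10; 10,0,1,2,3 taken -> place at 4.
Table: [340, 155, 540, 725, 230, -, -, -, -, -, 120]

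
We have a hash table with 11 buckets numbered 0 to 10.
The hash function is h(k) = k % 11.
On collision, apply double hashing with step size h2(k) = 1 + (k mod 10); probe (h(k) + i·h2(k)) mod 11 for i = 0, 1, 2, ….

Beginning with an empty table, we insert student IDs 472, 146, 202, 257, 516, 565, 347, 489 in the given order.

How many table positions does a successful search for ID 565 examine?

Insert 472: h=10, slot 10 empty → index 10.
Insert 146: h=3, slot 3 empty → index 3.
Insert 202: h=4, slot 4 empty → index 4.
Insert 257: h=4, h2=8, slot 4 occupied → index 1.
Insert 516: h=10, h2=7, slot 10 occupied → index 6.
Insert 565: h=4, h2=6, slots 4,10 occupied → index 5.
Insert 347: h=6, h2=8, slots 6,3 occupied → index 0.
Insert 489: h=5, h2=10, slots 5,4,3 occupied → index 2.
Table: [347, 257, 489, 146, 202, 565, 516, _, _, _, 472]
Lookup 565: h=4, h2=6, probe 4,10,5 → found at 5.

3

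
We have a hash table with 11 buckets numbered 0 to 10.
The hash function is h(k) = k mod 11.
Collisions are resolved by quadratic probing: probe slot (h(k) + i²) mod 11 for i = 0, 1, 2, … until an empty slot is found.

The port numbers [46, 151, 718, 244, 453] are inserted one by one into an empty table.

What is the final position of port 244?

Insert 46: h=2, slot 2 empty → index 2.
Insert 151: h=8, slot 8 empty → index 8.
Insert 718: h=3, slot 3 empty → index 3.
Insert 244: h=2, slots 2,3 occupied → index 6.
Insert 453: h=2, slots 2,3,6 occupied → index 0.
Table: [453, -, 46, 718, -, -, 244, -, 151, -, -]

6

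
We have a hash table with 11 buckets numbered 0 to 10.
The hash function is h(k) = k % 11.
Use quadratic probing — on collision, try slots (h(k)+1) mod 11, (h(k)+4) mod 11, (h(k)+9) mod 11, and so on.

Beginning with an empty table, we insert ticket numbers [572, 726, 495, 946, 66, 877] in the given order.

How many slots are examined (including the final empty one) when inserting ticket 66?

5

Insert 572: h=0, slot 0 empty → index 0.
Insert 726: h=0, slot 0 occupied → index 1.
Insert 495: h=0, slots 0,1 occupied → index 4.
Insert 946: h=0, slots 0,1,4 occupied → index 9.
Insert 66: h=0, slots 0,1,4,9 occupied → index 5.
Insert 877: h=8, slot 8 empty → index 8.
Table: [572, 726, -, -, 495, 66, -, -, 877, 946, -]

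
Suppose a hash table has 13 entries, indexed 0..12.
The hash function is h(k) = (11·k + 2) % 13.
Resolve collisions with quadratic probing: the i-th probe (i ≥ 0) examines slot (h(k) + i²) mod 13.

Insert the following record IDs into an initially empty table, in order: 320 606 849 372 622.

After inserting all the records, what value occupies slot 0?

606

Insert 320: h=12, slot 12 empty -> index 12.
Insert 606: h=12, slot 12 occupied -> index 0.
Insert 849: h=7, slot 7 empty -> index 7.
Insert 372: h=12, slots 12,0 occupied -> index 3.
Insert 622: h=6, slot 6 empty -> index 6.
Table: [606, ., ., 372, ., ., 622, 849, ., ., ., ., 320]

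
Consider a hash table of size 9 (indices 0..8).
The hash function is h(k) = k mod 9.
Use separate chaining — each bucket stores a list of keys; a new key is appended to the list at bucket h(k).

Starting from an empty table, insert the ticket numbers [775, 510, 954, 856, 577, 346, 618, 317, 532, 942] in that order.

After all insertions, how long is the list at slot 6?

775 → bucket 1
510 → bucket 6
954 → bucket 0
856 → bucket 1 (collision)
577 → bucket 1 (collision)
346 → bucket 4
618 → bucket 6 (collision)
317 → bucket 2
532 → bucket 1 (collision)
942 → bucket 6 (collision)
Final buckets:
0: 954
1: 775 -> 856 -> 577 -> 532
2: 317
3: -
4: 346
5: -
6: 510 -> 618 -> 942
7: -
8: -

3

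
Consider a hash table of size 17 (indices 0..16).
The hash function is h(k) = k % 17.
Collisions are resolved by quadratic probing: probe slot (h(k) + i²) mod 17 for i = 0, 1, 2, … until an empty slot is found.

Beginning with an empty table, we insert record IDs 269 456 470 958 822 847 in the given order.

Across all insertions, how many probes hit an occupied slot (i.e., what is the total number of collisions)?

269 hashes to 14; slot 14 is free => place at 14.
456 hashes to 14; 14 taken => place at 15.
470 hashes to 11; slot 11 is free => place at 11.
958 hashes to 6; slot 6 is free => place at 6.
822 hashes to 6; 6 taken => place at 7.
847 hashes to 14; 14,15 taken => place at 1.
Table: [-, 847, -, -, -, -, 958, 822, -, -, -, 470, -, -, 269, 456, -]

4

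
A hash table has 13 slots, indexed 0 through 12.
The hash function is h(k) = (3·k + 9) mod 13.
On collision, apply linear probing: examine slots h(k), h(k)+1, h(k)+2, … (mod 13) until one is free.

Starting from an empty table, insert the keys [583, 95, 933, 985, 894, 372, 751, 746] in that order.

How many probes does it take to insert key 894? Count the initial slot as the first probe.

Insert 583: h=3, slot 3 empty => index 3.
Insert 95: h=8, slot 8 empty => index 8.
Insert 933: h=0, slot 0 empty => index 0.
Insert 985: h=0, slot 0 occupied => index 1.
Insert 894: h=0, slots 0,1 occupied => index 2.
Insert 372: h=7, slot 7 empty => index 7.
Insert 751: h=0, slots 0,1,2,3 occupied => index 4.
Insert 746: h=11, slot 11 empty => index 11.
Table: [933, 985, 894, 583, 751, _, _, 372, 95, _, _, 746, _]

3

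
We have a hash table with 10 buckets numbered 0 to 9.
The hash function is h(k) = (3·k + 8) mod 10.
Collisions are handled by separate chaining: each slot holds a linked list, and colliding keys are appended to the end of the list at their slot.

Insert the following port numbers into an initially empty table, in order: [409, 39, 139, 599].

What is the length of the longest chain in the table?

4

409 → bucket 5
39 → bucket 5 (collision)
139 → bucket 5 (collision)
599 → bucket 5 (collision)
Final buckets:
0: ∅
1: ∅
2: ∅
3: ∅
4: ∅
5: 409 -> 39 -> 139 -> 599
6: ∅
7: ∅
8: ∅
9: ∅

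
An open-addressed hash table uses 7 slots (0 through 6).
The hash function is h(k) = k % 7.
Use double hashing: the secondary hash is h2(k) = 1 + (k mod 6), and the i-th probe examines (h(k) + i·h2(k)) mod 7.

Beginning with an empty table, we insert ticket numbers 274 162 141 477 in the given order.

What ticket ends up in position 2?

274 hashes to 1; slot 1 is free → place at 1.
162 hashes to 1, h2=1; 1 taken → place at 2.
141 hashes to 1, h2=4; 1 taken → place at 5.
477 hashes to 1, h2=4; 1,5,2 taken → place at 6.
Table: [-, 274, 162, -, -, 141, 477]

162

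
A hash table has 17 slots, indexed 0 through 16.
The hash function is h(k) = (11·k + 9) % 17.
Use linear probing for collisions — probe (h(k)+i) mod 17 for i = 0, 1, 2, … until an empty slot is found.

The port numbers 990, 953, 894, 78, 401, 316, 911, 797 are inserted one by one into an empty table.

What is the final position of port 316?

5

Insert 990: h=2, slot 2 empty → index 2.
Insert 953: h=3, slot 3 empty → index 3.
Insert 894: h=0, slot 0 empty → index 0.
Insert 78: h=0, slot 0 occupied → index 1.
Insert 401: h=0, slots 0,1,2,3 occupied → index 4.
Insert 316: h=0, slots 0,1,2,3,4 occupied → index 5.
Insert 911: h=0, slots 0,1,2,3,4,5 occupied → index 6.
Insert 797: h=4, slots 4,5,6 occupied → index 7.
Table: [894, 78, 990, 953, 401, 316, 911, 797, ., ., ., ., ., ., ., ., .]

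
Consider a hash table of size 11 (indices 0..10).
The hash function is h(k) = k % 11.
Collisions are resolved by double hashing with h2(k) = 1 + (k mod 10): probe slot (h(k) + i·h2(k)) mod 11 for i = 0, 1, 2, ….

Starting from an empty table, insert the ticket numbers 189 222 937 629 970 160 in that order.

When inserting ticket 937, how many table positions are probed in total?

2

189: h=2 -> slot 2
222: h=2, h2=3, probe 2,5 -> slot 5
937: h=2, h2=8, probe 2,10 -> slot 10
629: h=2, h2=10, probe 2,1 -> slot 1
970: h=2, h2=1, probe 2,3 -> slot 3
160: h=6 -> slot 6
Table: [., 629, 189, 970, ., 222, 160, ., ., ., 937]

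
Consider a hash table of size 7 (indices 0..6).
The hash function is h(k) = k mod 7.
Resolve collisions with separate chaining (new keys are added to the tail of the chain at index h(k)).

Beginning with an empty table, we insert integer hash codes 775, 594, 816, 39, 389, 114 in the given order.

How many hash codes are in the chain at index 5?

Insert 775: h=5, bucket 5 empty -> new chain.
Insert 594: h=6, bucket 6 empty -> new chain.
Insert 816: h=4, bucket 4 empty -> new chain.
Insert 39: h=4, bucket 4 nonempty -> append to chain.
Insert 389: h=4, bucket 4 nonempty -> append to chain.
Insert 114: h=2, bucket 2 empty -> new chain.
Final buckets:
0: —
1: —
2: 114
3: —
4: 816 -> 39 -> 389
5: 775
6: 594

1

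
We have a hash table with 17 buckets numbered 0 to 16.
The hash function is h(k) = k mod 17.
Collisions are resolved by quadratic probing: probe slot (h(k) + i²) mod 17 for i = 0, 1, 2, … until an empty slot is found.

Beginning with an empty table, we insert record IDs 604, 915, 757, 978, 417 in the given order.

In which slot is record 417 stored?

1

604 hashes to 9; slot 9 is free -> place at 9.
915 hashes to 14; slot 14 is free -> place at 14.
757 hashes to 9; 9 taken -> place at 10.
978 hashes to 9; 9,10 taken -> place at 13.
417 hashes to 9; 9,10,13 taken -> place at 1.
Table: [-, 417, -, -, -, -, -, -, -, 604, 757, -, -, 978, 915, -, -]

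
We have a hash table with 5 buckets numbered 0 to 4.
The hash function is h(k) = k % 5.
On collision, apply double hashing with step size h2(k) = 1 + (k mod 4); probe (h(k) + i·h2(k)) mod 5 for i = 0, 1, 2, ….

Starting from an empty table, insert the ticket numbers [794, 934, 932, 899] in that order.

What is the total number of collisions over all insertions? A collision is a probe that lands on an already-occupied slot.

5

794 hashes to 4; slot 4 is free => place at 4.
934 hashes to 4, h2=3; 4 taken => place at 2.
932 hashes to 2, h2=1; 2 taken => place at 3.
899 hashes to 4, h2=4; 4,3,2 taken => place at 1.
Table: [_, 899, 934, 932, 794]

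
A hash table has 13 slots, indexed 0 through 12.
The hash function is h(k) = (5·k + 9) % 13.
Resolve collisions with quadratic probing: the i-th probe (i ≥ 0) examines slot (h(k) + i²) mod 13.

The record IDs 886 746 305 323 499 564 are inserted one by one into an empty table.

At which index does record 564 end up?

4

886 hashes to 6; slot 6 is free -> place at 6.
746 hashes to 8; slot 8 is free -> place at 8.
305 hashes to 0; slot 0 is free -> place at 0.
323 hashes to 12; slot 12 is free -> place at 12.
499 hashes to 8; 8 taken -> place at 9.
564 hashes to 8; 8,9,12 taken -> place at 4.
Table: [305, ∅, ∅, ∅, 564, ∅, 886, ∅, 746, 499, ∅, ∅, 323]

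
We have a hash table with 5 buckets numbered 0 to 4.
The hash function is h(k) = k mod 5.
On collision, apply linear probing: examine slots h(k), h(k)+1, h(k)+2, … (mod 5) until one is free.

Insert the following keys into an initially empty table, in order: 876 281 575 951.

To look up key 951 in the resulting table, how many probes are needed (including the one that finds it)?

876 hashes to 1; slot 1 is free => place at 1.
281 hashes to 1; 1 taken => place at 2.
575 hashes to 0; slot 0 is free => place at 0.
951 hashes to 1; 1,2 taken => place at 3.
Table: [575, 876, 281, 951, _]
Lookup 951: h=1, probe 1,2,3 → found at 3.

3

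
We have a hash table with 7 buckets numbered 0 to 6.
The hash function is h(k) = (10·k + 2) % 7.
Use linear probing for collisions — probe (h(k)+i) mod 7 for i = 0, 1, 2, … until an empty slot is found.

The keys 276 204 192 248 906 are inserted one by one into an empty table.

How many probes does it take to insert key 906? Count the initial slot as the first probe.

276 hashes to 4; slot 4 is free -> place at 4.
204 hashes to 5; slot 5 is free -> place at 5.
192 hashes to 4; 4,5 taken -> place at 6.
248 hashes to 4; 4,5,6 taken -> place at 0.
906 hashes to 4; 4,5,6,0 taken -> place at 1.
Table: [248, 906, ∅, ∅, 276, 204, 192]

5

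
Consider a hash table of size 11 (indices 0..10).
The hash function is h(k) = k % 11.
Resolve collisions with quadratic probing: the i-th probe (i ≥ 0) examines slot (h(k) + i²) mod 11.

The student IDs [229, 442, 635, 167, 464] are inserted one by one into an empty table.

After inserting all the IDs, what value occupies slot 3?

229 hashes to 9; slot 9 is free => place at 9.
442 hashes to 2; slot 2 is free => place at 2.
635 hashes to 8; slot 8 is free => place at 8.
167 hashes to 2; 2 taken => place at 3.
464 hashes to 2; 2,3 taken => place at 6.
Table: [_, _, 442, 167, _, _, 464, _, 635, 229, _]

167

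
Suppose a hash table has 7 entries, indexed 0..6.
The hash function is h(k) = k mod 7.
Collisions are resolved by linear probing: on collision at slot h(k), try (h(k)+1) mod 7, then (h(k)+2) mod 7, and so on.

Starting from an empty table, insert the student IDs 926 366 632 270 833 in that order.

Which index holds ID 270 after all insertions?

926 hashes to 2; slot 2 is free => place at 2.
366 hashes to 2; 2 taken => place at 3.
632 hashes to 2; 2,3 taken => place at 4.
270 hashes to 4; 4 taken => place at 5.
833 hashes to 0; slot 0 is free => place at 0.
Table: [833, -, 926, 366, 632, 270, -]

5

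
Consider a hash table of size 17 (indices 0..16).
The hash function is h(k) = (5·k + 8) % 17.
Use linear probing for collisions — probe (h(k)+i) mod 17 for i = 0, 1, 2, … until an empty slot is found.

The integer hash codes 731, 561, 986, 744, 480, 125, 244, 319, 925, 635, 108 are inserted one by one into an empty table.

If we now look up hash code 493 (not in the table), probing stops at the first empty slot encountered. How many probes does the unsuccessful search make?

Insert 731: h=8, slot 8 empty -> index 8.
Insert 561: h=8, slot 8 occupied -> index 9.
Insert 986: h=8, slots 8,9 occupied -> index 10.
Insert 744: h=5, slot 5 empty -> index 5.
Insert 480: h=11, slot 11 empty -> index 11.
Insert 125: h=4, slot 4 empty -> index 4.
Insert 244: h=4, slots 4,5 occupied -> index 6.
Insert 319: h=5, slots 5,6 occupied -> index 7.
Insert 925: h=9, slots 9,10,11 occupied -> index 12.
Insert 635: h=4, slots 4,5,6,7,8,9,10,11,12 occupied -> index 13.
Insert 108: h=4, slots 4,5,6,7,8,9,10,11,12,13 occupied -> index 14.
Table: [—, —, —, —, 125, 744, 244, 319, 731, 561, 986, 480, 925, 635, 108, —, —]
Lookup 493: h=8, probe 8,9,10,11,12,13,14,15 → slot 15 empty, not found.

8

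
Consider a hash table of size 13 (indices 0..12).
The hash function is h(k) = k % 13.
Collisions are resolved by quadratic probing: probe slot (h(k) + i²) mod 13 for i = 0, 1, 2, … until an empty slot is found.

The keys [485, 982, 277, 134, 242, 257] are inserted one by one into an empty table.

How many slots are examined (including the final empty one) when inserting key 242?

485 hashes to 4; slot 4 is free => place at 4.
982 hashes to 7; slot 7 is free => place at 7.
277 hashes to 4; 4 taken => place at 5.
134 hashes to 4; 4,5 taken => place at 8.
242 hashes to 8; 8 taken => place at 9.
257 hashes to 10; slot 10 is free => place at 10.
Table: [_, _, _, _, 485, 277, _, 982, 134, 242, 257, _, _]

2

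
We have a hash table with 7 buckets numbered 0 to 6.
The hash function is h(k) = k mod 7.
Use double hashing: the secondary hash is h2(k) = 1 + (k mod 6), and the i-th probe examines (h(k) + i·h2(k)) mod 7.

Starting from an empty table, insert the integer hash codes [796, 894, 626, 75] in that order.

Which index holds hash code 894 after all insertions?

796: h=5 => slot 5
894: h=5, h2=1, probe 5,6 => slot 6
626: h=3 => slot 3
75: h=5, h2=4, probe 5,2 => slot 2
Table: [—, —, 75, 626, —, 796, 894]

6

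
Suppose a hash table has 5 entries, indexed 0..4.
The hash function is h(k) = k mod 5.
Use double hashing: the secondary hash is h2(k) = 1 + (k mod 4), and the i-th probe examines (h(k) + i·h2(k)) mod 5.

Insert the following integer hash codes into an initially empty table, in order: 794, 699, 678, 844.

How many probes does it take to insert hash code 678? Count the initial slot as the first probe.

2

Insert 794: h=4, slot 4 empty → index 4.
Insert 699: h=4, h2=4, slot 4 occupied → index 3.
Insert 678: h=3, h2=3, slot 3 occupied → index 1.
Insert 844: h=4, h2=1, slot 4 occupied → index 0.
Table: [844, 678, _, 699, 794]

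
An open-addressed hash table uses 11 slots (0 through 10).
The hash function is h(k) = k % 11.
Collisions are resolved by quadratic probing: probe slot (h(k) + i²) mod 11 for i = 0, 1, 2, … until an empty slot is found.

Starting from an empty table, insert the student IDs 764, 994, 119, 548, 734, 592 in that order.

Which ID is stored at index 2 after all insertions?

Insert 764: h=5, slot 5 empty -> index 5.
Insert 994: h=4, slot 4 empty -> index 4.
Insert 119: h=9, slot 9 empty -> index 9.
Insert 548: h=9, slot 9 occupied -> index 10.
Insert 734: h=8, slot 8 empty -> index 8.
Insert 592: h=9, slots 9,10 occupied -> index 2.
Table: [-, -, 592, -, 994, 764, -, -, 734, 119, 548]

592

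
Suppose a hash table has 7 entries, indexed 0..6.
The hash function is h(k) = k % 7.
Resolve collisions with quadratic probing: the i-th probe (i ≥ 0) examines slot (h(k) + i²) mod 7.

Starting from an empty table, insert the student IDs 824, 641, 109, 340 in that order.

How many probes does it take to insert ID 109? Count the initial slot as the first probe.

824 hashes to 5; slot 5 is free -> place at 5.
641 hashes to 4; slot 4 is free -> place at 4.
109 hashes to 4; 4,5 taken -> place at 1.
340 hashes to 4; 4,5,1 taken -> place at 6.
Table: [∅, 109, ∅, ∅, 641, 824, 340]

3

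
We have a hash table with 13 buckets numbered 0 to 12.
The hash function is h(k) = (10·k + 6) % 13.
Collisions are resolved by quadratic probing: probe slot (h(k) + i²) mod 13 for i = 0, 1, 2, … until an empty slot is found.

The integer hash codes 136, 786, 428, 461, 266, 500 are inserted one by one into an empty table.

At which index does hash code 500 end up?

4

136 hashes to 1; slot 1 is free => place at 1.
786 hashes to 1; 1 taken => place at 2.
428 hashes to 9; slot 9 is free => place at 9.
461 hashes to 1; 1,2 taken => place at 5.
266 hashes to 1; 1,2,5 taken => place at 10.
500 hashes to 1; 1,2,5,10 taken => place at 4.
Table: [_, 136, 786, _, 500, 461, _, _, _, 428, 266, _, _]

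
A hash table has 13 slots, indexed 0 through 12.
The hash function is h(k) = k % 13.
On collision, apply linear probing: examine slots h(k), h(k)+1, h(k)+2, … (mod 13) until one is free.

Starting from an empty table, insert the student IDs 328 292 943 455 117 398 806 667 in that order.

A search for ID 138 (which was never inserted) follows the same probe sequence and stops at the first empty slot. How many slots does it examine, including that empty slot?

2

Insert 328: h=3, slot 3 empty -> index 3.
Insert 292: h=6, slot 6 empty -> index 6.
Insert 943: h=7, slot 7 empty -> index 7.
Insert 455: h=0, slot 0 empty -> index 0.
Insert 117: h=0, slot 0 occupied -> index 1.
Insert 398: h=8, slot 8 empty -> index 8.
Insert 806: h=0, slots 0,1 occupied -> index 2.
Insert 667: h=4, slot 4 empty -> index 4.
Table: [455, 117, 806, 328, 667, —, 292, 943, 398, —, —, —, —]
Lookup 138: h=8, probe 8,9 → slot 9 empty, not found.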